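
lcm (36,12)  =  36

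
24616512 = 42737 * 576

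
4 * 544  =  2176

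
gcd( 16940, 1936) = 484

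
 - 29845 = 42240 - 72085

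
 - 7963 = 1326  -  9289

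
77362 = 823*94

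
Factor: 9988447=7^1*577^1*2473^1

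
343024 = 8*42878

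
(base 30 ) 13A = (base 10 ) 1000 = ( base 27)1a1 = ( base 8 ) 1750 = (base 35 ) sk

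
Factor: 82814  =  2^1*47^1 * 881^1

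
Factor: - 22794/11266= - 3^1* 29^1*43^ ( - 1)  =  - 87/43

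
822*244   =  200568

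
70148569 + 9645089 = 79793658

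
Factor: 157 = 157^1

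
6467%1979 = 530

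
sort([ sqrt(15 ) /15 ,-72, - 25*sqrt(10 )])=[-25*sqrt( 10),- 72, sqrt(15)/15]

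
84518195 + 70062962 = 154581157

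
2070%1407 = 663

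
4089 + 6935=11024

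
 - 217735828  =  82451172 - 300187000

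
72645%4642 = 3015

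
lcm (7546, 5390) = 37730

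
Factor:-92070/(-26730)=3^(-2 )*31^1 = 31/9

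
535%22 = 7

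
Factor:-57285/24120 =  - 19/8=- 2^( - 3)* 19^1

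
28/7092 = 7/1773  =  0.00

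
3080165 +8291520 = 11371685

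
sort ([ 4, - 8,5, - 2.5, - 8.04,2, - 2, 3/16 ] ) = [ - 8.04, - 8 ,-2.5, - 2,3/16,  2,4,5 ]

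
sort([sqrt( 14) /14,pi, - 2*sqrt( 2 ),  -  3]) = [ - 3, - 2 * sqrt( 2),sqrt( 14 )/14, pi] 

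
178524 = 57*3132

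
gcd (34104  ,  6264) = 696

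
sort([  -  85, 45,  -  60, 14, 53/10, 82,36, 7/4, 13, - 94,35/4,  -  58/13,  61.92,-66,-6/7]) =[-94,-85,  -  66,-60, - 58/13,-6/7, 7/4, 53/10, 35/4, 13, 14, 36, 45, 61.92,82 ]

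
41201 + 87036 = 128237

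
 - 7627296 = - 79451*96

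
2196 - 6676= - 4480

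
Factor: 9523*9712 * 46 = 2^5 * 23^1*89^1*107^1 * 607^1 = 4254419296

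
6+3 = 9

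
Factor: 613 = 613^1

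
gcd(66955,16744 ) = 7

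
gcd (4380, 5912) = 4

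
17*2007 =34119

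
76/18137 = 76/18137 = 0.00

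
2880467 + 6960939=9841406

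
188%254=188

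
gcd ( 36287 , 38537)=1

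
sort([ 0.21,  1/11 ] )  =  [ 1/11 , 0.21 ]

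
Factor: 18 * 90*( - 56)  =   - 2^5*3^4*5^1*7^1 = - 90720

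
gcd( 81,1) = 1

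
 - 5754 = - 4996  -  758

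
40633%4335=1618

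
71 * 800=56800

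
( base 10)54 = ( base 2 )110110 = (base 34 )1k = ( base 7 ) 105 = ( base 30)1O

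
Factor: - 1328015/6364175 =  - 265603/1272835   =  -5^(-1 )* 13^1*193^(-1)* 1319^(-1 )*20431^1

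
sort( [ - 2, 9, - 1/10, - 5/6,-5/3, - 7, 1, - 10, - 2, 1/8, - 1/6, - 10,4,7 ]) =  [-10, - 10, - 7, - 2,-2, - 5/3, - 5/6, - 1/6, - 1/10, 1/8, 1, 4,  7, 9 ] 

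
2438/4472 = 1219/2236 = 0.55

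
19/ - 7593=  - 19/7593 = - 0.00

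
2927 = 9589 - 6662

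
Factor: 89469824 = 2^7*698983^1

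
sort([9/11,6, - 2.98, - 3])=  [ - 3,- 2.98 , 9/11,6] 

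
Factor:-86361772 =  - 2^2*7^1*179^1*17231^1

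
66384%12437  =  4199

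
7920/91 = 7920/91 = 87.03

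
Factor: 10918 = 2^1*53^1*103^1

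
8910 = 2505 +6405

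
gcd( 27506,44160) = 2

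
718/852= 359/426 = 0.84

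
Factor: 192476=2^2*48119^1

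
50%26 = 24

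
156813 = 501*313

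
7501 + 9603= 17104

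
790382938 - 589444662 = 200938276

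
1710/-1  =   - 1710 + 0/1=- 1710.00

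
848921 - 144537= 704384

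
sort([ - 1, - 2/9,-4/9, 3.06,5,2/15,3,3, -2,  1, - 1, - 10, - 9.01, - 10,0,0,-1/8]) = [ - 10,-10, - 9.01 , - 2 , - 1, - 1, - 4/9, -2/9, - 1/8,0,  0,2/15,1,3, 3, 3.06,5]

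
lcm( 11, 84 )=924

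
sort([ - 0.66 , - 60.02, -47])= [ - 60.02 , -47,  -  0.66]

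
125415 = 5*25083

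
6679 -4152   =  2527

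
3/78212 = 3/78212   =  0.00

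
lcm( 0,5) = 0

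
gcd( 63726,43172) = 86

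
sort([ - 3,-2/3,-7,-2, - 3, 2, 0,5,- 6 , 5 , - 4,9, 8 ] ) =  [-7, - 6, - 4  , - 3,-3,-2,-2/3,  0, 2, 5,  5, 8, 9 ] 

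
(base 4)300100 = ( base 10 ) 3088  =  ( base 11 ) 2358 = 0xc10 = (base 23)5J6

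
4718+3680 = 8398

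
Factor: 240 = 2^4 * 3^1*5^1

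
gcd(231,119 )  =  7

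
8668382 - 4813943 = 3854439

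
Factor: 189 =3^3*7^1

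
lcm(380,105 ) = 7980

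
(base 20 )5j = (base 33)3k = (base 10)119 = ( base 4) 1313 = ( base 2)1110111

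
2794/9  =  2794/9 = 310.44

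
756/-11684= - 189/2921 = - 0.06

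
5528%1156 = 904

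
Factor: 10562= 2^1 *5281^1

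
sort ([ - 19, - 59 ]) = [ - 59, -19] 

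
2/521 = 2/521 = 0.00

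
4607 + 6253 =10860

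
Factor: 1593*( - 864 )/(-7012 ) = 2^3*3^6*59^1 *1753^( - 1) =344088/1753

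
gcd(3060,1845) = 45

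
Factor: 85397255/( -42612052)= - 2^( - 2)*5^1 * 7^( - 1) * 61^1*279991^1*1521859^( - 1) 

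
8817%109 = 97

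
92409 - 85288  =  7121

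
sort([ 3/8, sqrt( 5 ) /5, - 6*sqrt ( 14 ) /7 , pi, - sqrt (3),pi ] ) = [ - 6*sqrt ( 14)/7, - sqrt( 3),3/8,sqrt( 5) /5,pi , pi]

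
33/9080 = 33/9080 = 0.00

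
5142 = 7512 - 2370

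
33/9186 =11/3062=0.00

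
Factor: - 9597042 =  - 2^1*3^5  *7^2*13^1*31^1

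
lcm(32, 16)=32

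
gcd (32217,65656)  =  1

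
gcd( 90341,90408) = 1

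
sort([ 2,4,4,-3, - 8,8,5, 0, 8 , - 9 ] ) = [ - 9, - 8, - 3,0,2,4,4, 5,8, 8 ]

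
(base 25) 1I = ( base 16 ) 2b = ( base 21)21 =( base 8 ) 53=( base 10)43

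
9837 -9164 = 673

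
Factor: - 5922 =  - 2^1 *3^2*7^1 * 47^1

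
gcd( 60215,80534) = 1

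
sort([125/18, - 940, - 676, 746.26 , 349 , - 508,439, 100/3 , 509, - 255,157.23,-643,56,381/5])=[ - 940,-676,-643,- 508, - 255,125/18, 100/3, 56, 381/5,157.23, 349,439 , 509 , 746.26 ]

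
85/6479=85/6479 = 0.01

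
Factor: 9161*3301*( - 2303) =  - 69643781683 = - 7^2*47^1*3301^1*9161^1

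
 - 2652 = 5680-8332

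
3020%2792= 228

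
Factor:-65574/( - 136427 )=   2^1*3^2 * 227^( - 1 )*601^( - 1)*3643^1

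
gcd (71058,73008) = 78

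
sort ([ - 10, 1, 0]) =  [-10,0,1 ]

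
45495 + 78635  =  124130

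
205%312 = 205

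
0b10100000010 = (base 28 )1hm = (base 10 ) 1282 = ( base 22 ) 2E6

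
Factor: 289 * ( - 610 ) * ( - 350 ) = 2^2  *  5^3*7^1*17^2 * 61^1 =61701500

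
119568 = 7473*16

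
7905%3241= 1423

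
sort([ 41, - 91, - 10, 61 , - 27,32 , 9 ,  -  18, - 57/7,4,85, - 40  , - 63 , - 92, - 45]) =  [ - 92,- 91,-63, - 45, - 40, - 27,-18  , - 10 , - 57/7,4, 9, 32 , 41,61,  85 ]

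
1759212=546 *3222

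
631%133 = 99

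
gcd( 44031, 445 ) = 1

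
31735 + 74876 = 106611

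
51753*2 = 103506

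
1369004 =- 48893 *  ( - 28) 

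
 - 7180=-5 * 1436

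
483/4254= 161/1418 = 0.11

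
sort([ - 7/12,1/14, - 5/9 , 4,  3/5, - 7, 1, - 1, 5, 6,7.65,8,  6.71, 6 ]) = [ - 7, - 1, - 7/12, - 5/9,1/14, 3/5,1,4, 5,6, 6 , 6.71, 7.65,8] 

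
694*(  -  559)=  -  387946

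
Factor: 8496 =2^4 * 3^2*59^1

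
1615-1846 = -231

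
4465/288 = 4465/288  =  15.50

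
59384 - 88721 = -29337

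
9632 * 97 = 934304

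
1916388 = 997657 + 918731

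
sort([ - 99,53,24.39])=[ - 99,24.39,53]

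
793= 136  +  657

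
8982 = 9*998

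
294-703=  -  409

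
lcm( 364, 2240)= 29120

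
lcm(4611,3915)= 207495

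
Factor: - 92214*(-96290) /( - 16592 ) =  - 2^( - 2 )* 3^2 * 5^1*17^( - 1 )* 47^1*61^( - 1 )*109^1 *9629^1 = -2219821515/4148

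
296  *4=1184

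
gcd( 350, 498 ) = 2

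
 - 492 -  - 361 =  - 131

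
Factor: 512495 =5^1*  102499^1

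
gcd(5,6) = 1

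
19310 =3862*5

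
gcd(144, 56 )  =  8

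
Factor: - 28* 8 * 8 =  - 2^8*7^1= -1792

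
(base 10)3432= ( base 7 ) 13002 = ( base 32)3b8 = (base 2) 110101101000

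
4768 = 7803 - 3035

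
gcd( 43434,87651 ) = 9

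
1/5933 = 1/5933 = 0.00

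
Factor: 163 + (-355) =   -  192 = - 2^6*3^1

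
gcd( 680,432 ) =8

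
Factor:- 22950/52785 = - 10/23 = -  2^1*5^1 * 23^(  -  1)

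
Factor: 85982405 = 5^1*17196481^1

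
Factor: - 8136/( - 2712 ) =3 =3^1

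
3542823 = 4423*801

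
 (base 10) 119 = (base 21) 5e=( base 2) 1110111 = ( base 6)315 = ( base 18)6B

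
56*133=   7448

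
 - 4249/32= - 133+7/32 = - 132.78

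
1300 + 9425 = 10725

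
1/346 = 1/346 = 0.00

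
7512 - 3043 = 4469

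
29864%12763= 4338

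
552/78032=69/9754= 0.01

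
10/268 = 5/134  =  0.04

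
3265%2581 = 684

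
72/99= 8/11 = 0.73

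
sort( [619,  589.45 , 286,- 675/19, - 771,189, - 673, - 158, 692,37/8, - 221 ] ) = [-771, - 673, - 221, - 158, - 675/19, 37/8,189,286,589.45,  619, 692]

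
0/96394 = 0  =  0.00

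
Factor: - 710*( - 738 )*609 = 319103820 = 2^2*3^3 * 5^1 * 7^1*29^1*41^1 * 71^1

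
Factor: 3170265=3^1*5^1*7^1*109^1*277^1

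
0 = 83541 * 0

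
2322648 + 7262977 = 9585625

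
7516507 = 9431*797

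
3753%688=313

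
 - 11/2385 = - 11/2385 = - 0.00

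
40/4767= 40/4767 = 0.01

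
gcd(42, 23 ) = 1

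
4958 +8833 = 13791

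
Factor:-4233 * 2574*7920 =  - 86294276640=- 2^5 * 3^5*5^1 * 11^2 * 13^1*17^1 * 83^1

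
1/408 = 1/408 = 0.00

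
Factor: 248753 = 248753^1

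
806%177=98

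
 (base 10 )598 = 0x256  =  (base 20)19i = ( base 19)1c9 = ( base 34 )hk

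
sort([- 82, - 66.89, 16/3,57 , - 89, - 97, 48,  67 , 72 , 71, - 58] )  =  [ -97, - 89, - 82,-66.89, - 58,16/3,  48, 57, 67, 71, 72 ]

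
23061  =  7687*3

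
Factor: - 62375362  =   - 2^1*7^1*4455383^1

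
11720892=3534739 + 8186153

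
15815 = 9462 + 6353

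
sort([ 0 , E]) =[0,  E ]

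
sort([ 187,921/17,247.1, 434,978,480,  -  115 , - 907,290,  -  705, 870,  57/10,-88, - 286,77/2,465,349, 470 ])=[ - 907,-705,-286, - 115,-88,57/10,  77/2,921/17,187, 247.1,290,349, 434, 465,470,480,870, 978 ] 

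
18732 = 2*9366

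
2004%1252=752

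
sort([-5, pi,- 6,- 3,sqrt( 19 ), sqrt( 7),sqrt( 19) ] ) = [ - 6, - 5 , - 3, sqrt( 7 ),pi,sqrt( 19), sqrt(19 )]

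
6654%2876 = 902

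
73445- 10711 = 62734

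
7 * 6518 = 45626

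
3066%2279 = 787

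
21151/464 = 21151/464 = 45.58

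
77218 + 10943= 88161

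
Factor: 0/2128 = 0^1= 0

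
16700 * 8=133600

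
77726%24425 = 4451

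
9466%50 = 16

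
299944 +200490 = 500434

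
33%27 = 6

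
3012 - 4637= -1625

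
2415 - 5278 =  - 2863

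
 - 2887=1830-4717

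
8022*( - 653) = -5238366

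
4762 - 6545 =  -1783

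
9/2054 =9/2054 =0.00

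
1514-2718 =-1204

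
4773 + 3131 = 7904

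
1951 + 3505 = 5456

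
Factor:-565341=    - 3^1*7^1 * 26921^1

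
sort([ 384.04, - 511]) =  [ - 511, 384.04 ] 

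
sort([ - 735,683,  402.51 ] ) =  [ - 735,402.51,  683]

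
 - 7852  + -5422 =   -  13274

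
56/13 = 56/13 = 4.31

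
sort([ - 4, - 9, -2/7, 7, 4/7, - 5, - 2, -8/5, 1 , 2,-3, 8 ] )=[ -9, - 5 , - 4  ,-3,- 2, - 8/5, - 2/7,4/7, 1, 2,7 , 8] 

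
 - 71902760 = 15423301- 87326061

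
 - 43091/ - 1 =43091+0/1 = 43091.00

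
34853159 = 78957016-44103857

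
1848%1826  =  22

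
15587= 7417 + 8170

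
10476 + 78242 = 88718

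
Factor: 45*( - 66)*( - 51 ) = 2^1 * 3^4*5^1 * 11^1* 17^1 = 151470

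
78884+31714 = 110598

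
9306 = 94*99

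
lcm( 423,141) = 423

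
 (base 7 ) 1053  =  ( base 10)381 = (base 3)112010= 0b101111101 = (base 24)fl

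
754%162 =106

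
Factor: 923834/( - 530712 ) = -461917/265356 = -2^(-2)*3^ ( - 6) * 7^( - 1 )*13^( - 1)*461917^1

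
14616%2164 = 1632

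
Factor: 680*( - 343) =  - 2^3*5^1*7^3*17^1 = - 233240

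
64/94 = 32/47 = 0.68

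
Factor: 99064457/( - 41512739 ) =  - 17^1*19^( - 1 )*2184881^( - 1) * 5827321^1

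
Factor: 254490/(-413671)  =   - 510/829= - 2^1 * 3^1*5^1 *17^1*829^ ( - 1)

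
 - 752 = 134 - 886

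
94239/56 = 1682+47/56 =1682.84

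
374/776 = 187/388 = 0.48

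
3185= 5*637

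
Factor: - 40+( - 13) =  - 53^1 =- 53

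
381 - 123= 258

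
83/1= 83 = 83.00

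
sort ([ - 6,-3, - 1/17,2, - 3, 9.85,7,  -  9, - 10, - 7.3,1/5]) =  [ - 10,-9, -7.3,-6, - 3, - 3,-1/17,1/5, 2,7,9.85] 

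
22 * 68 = 1496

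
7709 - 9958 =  - 2249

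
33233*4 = 132932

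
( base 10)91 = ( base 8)133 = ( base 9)111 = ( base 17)56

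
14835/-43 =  - 345 + 0/1 = - 345.00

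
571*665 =379715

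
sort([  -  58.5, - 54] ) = [-58.5, - 54 ] 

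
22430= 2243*10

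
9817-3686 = 6131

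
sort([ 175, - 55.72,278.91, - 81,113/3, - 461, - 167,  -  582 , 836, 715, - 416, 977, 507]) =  [ -582,-461,  -  416,  -  167, - 81, - 55.72, 113/3,175, 278.91, 507, 715, 836, 977]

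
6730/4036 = 3365/2018 = 1.67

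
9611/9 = 1067 +8/9 = 1067.89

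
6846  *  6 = 41076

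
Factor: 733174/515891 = 2^1*  13^1 * 37^( - 1)  *73^( - 1)*163^1 * 173^1*191^(  -  1 ) 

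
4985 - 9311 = -4326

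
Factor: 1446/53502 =37^( - 1) = 1/37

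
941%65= 31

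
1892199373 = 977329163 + 914870210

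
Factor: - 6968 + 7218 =2^1*5^3 = 250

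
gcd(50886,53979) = 3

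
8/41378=4/20689 = 0.00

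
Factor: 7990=2^1*5^1*17^1*47^1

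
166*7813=1296958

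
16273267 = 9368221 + 6905046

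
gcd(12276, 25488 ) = 36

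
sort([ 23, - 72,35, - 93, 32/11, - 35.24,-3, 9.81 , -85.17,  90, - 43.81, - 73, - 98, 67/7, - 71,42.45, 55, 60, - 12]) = [ - 98,-93, - 85.17, - 73, - 72, - 71,  -  43.81, - 35.24, - 12, - 3,  32/11, 67/7, 9.81, 23,35, 42.45, 55,60, 90] 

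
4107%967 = 239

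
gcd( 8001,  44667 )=63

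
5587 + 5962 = 11549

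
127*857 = 108839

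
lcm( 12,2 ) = 12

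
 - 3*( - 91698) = 275094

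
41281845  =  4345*9501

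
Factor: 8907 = 3^1*2969^1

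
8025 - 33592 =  - 25567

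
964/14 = 482/7 =68.86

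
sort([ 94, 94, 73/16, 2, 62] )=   [ 2, 73/16,62, 94, 94]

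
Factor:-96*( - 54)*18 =93312= 2^7 * 3^6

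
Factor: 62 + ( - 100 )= - 2^1*19^1 = - 38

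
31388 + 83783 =115171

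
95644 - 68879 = 26765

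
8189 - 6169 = 2020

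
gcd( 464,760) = 8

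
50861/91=558 + 83/91 = 558.91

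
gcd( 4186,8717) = 23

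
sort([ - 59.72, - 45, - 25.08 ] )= [ - 59.72, - 45, - 25.08 ] 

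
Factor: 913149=3^2*241^1*421^1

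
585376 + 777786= 1363162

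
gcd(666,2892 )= 6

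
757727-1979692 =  - 1221965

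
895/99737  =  895/99737 = 0.01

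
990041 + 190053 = 1180094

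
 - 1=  -1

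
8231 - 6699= 1532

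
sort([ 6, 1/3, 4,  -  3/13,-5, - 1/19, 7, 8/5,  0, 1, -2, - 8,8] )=[-8, - 5, - 2, - 3/13 , - 1/19, 0, 1/3,1, 8/5, 4,6  ,  7, 8 ] 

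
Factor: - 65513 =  - 7^3 * 191^1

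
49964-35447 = 14517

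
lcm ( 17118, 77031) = 154062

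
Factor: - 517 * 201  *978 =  - 101630826 = - 2^1*3^2 * 11^1 *47^1 * 67^1 * 163^1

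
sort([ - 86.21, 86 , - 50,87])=[ - 86.21, - 50, 86,  87 ]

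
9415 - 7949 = 1466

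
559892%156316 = 90944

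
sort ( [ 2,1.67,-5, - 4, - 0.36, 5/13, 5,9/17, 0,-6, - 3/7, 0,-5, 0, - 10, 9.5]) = [ - 10, - 6, - 5, - 5,-4, - 3/7,-0.36, 0,0, 0, 5/13,9/17, 1.67, 2,5,9.5] 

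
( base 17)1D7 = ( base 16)205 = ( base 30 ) H7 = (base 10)517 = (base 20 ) 15h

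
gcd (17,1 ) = 1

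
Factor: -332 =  - 2^2*83^1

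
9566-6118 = 3448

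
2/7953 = 2/7953 =0.00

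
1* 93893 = 93893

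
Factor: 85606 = 2^1*23^1 * 1861^1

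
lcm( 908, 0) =0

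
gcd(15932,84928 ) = 4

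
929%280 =89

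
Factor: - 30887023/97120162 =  - 2^( - 1) * 1319^1*23417^1*48560081^( - 1)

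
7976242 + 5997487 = 13973729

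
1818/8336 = 909/4168 = 0.22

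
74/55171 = 74/55171 = 0.00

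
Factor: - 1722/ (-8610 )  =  1/5 = 5^( - 1 )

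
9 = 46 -37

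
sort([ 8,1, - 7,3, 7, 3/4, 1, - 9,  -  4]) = [  -  9, - 7,-4,3/4,1,1,3, 7, 8 ] 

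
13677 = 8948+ 4729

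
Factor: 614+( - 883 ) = - 269^1=-269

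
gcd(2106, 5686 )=2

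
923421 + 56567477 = 57490898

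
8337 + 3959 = 12296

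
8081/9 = 8081/9 = 897.89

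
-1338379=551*( - 2429)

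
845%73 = 42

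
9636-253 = 9383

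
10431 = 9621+810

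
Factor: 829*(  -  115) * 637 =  - 5^1*7^2 * 13^1*23^1*829^1 = -60728395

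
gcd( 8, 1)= 1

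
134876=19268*7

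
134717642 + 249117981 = 383835623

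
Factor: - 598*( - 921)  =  2^1*3^1 * 13^1*23^1*307^1 =550758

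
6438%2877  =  684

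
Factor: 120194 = 2^1*19^1  *  3163^1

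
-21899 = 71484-93383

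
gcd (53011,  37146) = 1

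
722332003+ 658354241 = 1380686244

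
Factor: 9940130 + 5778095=15718225 =5^2*19^1*33091^1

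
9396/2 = 4698=4698.00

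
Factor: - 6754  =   - 2^1*11^1*307^1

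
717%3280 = 717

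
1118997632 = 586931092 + 532066540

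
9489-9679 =  -  190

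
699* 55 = 38445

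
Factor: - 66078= - 2^1*3^2*3671^1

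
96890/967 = 96890/967 = 100.20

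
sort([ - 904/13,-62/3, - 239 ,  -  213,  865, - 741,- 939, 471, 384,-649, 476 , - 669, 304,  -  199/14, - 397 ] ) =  [ - 939, - 741,-669, - 649,  -  397, - 239,- 213, - 904/13,  -  62/3,-199/14,304, 384, 471, 476,865 ] 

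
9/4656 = 3/1552 = 0.00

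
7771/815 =9 + 436/815 = 9.53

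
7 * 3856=26992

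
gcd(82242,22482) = 18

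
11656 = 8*1457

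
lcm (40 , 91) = 3640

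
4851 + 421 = 5272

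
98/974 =49/487 = 0.10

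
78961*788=62221268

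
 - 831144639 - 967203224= - 1798347863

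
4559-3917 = 642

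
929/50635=929/50635=0.02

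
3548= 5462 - 1914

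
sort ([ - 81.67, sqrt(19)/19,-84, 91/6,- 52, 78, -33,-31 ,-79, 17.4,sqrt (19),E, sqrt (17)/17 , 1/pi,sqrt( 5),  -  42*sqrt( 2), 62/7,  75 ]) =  [-84, - 81.67, - 79, - 42*sqrt( 2),- 52,-33, - 31, sqrt(19) /19, sqrt( 17)/17, 1/pi,sqrt( 5), E, sqrt(19 ) , 62/7, 91/6, 17.4, 75,78] 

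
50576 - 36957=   13619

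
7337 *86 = 630982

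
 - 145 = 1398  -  1543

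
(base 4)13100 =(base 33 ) E2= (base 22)L2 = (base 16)1D0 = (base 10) 464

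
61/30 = 61/30 = 2.03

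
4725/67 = 70+35/67  =  70.52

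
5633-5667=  -34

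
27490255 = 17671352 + 9818903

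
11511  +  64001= 75512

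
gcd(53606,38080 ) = 14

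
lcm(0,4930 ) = 0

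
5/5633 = 5/5633 = 0.00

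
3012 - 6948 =  -  3936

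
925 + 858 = 1783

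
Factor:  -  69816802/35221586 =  - 11^1*17^( - 2)*179^1*17729^1 *60937^(-1 ) = - 34908401/17610793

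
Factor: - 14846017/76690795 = - 5^(-1)*23^1*293^1*433^( - 1)*2203^1* 35423^(  -  1 )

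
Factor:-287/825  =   - 3^( - 1)* 5^( - 2)*7^1 * 11^(-1)*41^1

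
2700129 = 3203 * 843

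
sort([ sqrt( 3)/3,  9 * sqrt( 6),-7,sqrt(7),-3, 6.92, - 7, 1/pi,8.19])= [ - 7,-7, - 3,1/pi , sqrt( 3 ) /3, sqrt(7), 6.92,8.19, 9*sqrt (6)]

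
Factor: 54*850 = 2^2*3^3*5^2*17^1 = 45900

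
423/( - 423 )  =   - 1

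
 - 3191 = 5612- 8803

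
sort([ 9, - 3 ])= [ - 3 , 9]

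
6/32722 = 3/16361 = 0.00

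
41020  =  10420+30600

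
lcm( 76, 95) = 380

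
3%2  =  1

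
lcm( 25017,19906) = 1851258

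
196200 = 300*654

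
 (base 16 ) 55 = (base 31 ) 2n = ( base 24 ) 3d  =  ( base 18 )4D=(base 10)85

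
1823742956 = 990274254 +833468702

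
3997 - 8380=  - 4383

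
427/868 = 61/124 =0.49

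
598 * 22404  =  13397592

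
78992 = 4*19748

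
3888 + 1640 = 5528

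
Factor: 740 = 2^2*5^1*37^1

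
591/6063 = 197/2021 = 0.10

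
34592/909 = 34592/909 = 38.06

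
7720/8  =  965 = 965.00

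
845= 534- - 311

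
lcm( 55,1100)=1100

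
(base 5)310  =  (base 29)2m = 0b1010000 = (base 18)48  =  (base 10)80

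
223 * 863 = 192449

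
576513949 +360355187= 936869136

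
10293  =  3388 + 6905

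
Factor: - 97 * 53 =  - 5141 = -53^1 *97^1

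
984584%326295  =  5699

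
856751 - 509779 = 346972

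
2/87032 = 1/43516 = 0.00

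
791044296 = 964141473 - 173097177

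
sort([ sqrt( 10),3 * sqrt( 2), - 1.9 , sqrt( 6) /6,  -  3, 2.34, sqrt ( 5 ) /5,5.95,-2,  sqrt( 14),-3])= [ - 3,-3, - 2,-1.9,  sqrt( 6 ) /6 , sqrt( 5)/5,2.34,sqrt(10 ),sqrt ( 14 ),3 * sqrt(2), 5.95] 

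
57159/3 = 19053 = 19053.00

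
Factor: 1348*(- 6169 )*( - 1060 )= 8814760720 = 2^4*5^1*31^1*53^1*199^1*337^1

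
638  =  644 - 6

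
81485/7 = 11640  +  5/7= 11640.71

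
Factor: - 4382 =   -  2^1*7^1 * 313^1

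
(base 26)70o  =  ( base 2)1001010010100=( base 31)4td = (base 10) 4756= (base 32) 4KK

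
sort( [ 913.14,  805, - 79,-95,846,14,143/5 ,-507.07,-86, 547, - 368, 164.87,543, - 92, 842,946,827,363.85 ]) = [ - 507.07, - 368,-95, - 92, - 86, - 79,14,143/5,164.87,363.85,  543, 547, 805, 827, 842,846, 913.14,  946]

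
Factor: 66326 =2^1*13^1 * 2551^1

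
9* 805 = 7245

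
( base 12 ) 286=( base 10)390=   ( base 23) GM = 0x186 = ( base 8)606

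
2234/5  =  446 + 4/5 =446.80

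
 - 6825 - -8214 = 1389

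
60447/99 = 610+ 19/33 = 610.58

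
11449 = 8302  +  3147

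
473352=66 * 7172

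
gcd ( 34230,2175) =15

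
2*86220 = 172440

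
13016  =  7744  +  5272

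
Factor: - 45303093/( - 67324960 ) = 2^( - 5 ) * 3^2  *5^( - 1)*11^1*  420781^( - 1 )*457607^1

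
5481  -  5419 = 62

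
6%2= 0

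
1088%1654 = 1088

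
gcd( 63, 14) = 7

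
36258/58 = 18129/29 = 625.14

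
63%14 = 7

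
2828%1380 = 68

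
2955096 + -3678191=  - 723095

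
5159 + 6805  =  11964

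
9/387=1/43 = 0.02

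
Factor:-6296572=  - 2^2*23^1*89^1*769^1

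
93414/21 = 4448+2/7 = 4448.29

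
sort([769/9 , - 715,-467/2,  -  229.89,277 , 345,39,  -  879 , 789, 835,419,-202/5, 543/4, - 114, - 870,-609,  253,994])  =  [- 879, - 870, - 715, - 609,-467/2, -229.89,- 114,-202/5,39,769/9, 543/4,253,  277,345,  419,  789, 835,994 ]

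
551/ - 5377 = - 1 + 254/283 = - 0.10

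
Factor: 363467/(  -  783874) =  - 2^(-1) * 7^ ( - 1)*59^(- 1) * 383^1 = -  383/826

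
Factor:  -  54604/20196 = -3^( - 3)*73^1  =  -73/27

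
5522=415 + 5107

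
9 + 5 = 14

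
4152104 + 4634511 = 8786615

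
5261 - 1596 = 3665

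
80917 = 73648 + 7269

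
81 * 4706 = 381186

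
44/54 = 22/27  =  0.81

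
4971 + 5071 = 10042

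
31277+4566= 35843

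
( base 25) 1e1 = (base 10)976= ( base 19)2d7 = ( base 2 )1111010000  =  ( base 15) 451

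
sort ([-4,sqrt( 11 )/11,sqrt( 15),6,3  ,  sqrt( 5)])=[ -4,sqrt( 11)/11,sqrt( 5 ), 3, sqrt ( 15 ),6 ] 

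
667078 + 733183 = 1400261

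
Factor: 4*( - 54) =- 216  =  -2^3*3^3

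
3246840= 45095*72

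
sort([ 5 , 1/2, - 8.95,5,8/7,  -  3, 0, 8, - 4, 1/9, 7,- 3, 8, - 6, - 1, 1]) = [ - 8.95 , - 6, - 4,-3, - 3,- 1,  0, 1/9, 1/2, 1, 8/7, 5, 5, 7, 8, 8]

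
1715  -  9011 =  - 7296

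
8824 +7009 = 15833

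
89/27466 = 89/27466 = 0.00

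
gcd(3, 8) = 1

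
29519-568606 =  - 539087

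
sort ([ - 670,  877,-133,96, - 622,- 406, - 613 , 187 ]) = [ - 670, - 622, - 613 ,-406 ,-133, 96 , 187, 877] 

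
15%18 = 15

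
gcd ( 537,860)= 1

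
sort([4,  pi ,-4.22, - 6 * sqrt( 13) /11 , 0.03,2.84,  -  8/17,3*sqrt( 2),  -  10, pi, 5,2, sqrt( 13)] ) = [-10, - 4.22,-6 *sqrt(13 ) /11, - 8/17  ,  0.03,2,2.84,pi,pi,sqrt( 13),4, 3 * sqrt(2),5 ] 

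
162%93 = 69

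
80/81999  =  80/81999 = 0.00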